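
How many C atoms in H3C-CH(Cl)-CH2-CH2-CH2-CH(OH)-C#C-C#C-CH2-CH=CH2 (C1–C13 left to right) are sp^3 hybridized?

C1: sp3 ✓
C2: sp3 ✓
C3: sp3 ✓
C4: sp3 ✓
C5: sp3 ✓
C6: sp3 ✓
C7: sp
C8: sp
C9: sp
C10: sp
C11: sp3 ✓
C12: sp2
C13: sp2
C1, C2, C3, C4, C5, C6, C11 → 7 sp3 carbons.

7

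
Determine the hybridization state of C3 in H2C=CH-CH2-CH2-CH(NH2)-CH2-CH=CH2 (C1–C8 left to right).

C3 carries 4 σ bonds, giving a steric number of 4, so it is sp3.

sp3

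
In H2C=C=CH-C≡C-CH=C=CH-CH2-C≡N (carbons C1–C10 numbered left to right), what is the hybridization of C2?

sp

C2 is sp: 2 σ bonds, plus two π bonds, 2 electron-density regions.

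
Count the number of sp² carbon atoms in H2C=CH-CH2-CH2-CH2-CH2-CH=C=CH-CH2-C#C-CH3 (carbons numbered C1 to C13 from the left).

C1: sp2 ✓
C2: sp2 ✓
C3: sp3
C4: sp3
C5: sp3
C6: sp3
C7: sp2 ✓
C8: sp
C9: sp2 ✓
C10: sp3
C11: sp
C12: sp
C13: sp3
C1, C2, C7, C9 → 4 sp2 carbons.

4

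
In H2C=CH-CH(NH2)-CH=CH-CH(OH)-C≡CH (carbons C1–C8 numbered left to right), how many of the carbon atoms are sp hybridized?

C1: sp2
C2: sp2
C3: sp3
C4: sp2
C5: sp2
C6: sp3
C7: sp ✓
C8: sp ✓
C7, C8 → 2 sp carbons.

2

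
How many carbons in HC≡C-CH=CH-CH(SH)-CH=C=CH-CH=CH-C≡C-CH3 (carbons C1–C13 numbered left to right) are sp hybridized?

5

C1: sp ✓
C2: sp ✓
C3: sp2
C4: sp2
C5: sp3
C6: sp2
C7: sp ✓
C8: sp2
C9: sp2
C10: sp2
C11: sp ✓
C12: sp ✓
C13: sp3
C1, C2, C7, C11, C12 → 5 sp carbons.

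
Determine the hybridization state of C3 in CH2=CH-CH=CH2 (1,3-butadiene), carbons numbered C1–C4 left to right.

C3: 3 σ bonds, plus one π bond — 3 electron domains, sp2.

sp²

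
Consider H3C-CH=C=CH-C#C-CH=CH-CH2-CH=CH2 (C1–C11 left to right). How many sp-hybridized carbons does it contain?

C1: sp3
C2: sp2
C3: sp ✓
C4: sp2
C5: sp ✓
C6: sp ✓
C7: sp2
C8: sp2
C9: sp3
C10: sp2
C11: sp2
C3, C5, C6 → 3 sp carbons.

3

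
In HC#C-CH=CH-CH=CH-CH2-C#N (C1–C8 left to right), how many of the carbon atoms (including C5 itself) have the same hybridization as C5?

4

C5 is sp2 (one π bond).
C1: sp
C2: sp
C3: sp2 ✓
C4: sp2 ✓
C5: sp2 ✓
C6: sp2 ✓
C7: sp3
C8: sp
4 carbons are sp2.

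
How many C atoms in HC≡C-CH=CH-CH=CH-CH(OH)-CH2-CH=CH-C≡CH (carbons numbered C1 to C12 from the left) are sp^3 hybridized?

C1: sp
C2: sp
C3: sp2
C4: sp2
C5: sp2
C6: sp2
C7: sp3 ✓
C8: sp3 ✓
C9: sp2
C10: sp2
C11: sp
C12: sp
C7, C8 → 2 sp3 carbons.

2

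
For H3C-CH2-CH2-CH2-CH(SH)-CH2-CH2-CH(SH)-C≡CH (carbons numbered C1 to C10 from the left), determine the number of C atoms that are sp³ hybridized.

8

C1: sp3 ✓
C2: sp3 ✓
C3: sp3 ✓
C4: sp3 ✓
C5: sp3 ✓
C6: sp3 ✓
C7: sp3 ✓
C8: sp3 ✓
C9: sp
C10: sp
C1, C2, C3, C4, C5, C6, C7, C8 → 8 sp3 carbons.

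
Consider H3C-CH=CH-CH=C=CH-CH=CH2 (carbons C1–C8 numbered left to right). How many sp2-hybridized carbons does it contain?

6

C1: sp3
C2: sp2 ✓
C3: sp2 ✓
C4: sp2 ✓
C5: sp
C6: sp2 ✓
C7: sp2 ✓
C8: sp2 ✓
C2, C3, C4, C6, C7, C8 → 6 sp2 carbons.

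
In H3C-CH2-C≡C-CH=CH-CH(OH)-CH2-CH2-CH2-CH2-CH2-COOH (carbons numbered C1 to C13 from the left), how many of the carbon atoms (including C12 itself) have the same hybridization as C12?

8

C12 is sp3 (only σ bonds).
C1: sp3 ✓
C2: sp3 ✓
C3: sp
C4: sp
C5: sp2
C6: sp2
C7: sp3 ✓
C8: sp3 ✓
C9: sp3 ✓
C10: sp3 ✓
C11: sp3 ✓
C12: sp3 ✓
C13: sp2
8 carbons are sp3.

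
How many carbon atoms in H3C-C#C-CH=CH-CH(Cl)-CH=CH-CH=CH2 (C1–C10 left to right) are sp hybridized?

C1: sp3
C2: sp ✓
C3: sp ✓
C4: sp2
C5: sp2
C6: sp3
C7: sp2
C8: sp2
C9: sp2
C10: sp2
C2, C3 → 2 sp carbons.

2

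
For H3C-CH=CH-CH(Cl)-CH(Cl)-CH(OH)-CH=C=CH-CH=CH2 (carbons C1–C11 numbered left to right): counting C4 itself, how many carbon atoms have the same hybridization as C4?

4

C4 is sp3 (only σ bonds).
C1: sp3 ✓
C2: sp2
C3: sp2
C4: sp3 ✓
C5: sp3 ✓
C6: sp3 ✓
C7: sp2
C8: sp
C9: sp2
C10: sp2
C11: sp2
4 carbons are sp3.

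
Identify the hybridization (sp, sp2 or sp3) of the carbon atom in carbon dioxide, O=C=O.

Two σ bonds, two π bonds → steric number 2 → sp.

sp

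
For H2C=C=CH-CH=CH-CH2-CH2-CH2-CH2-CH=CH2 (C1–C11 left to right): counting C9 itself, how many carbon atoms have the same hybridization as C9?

4

C9 is sp3 (only σ bonds).
C1: sp2
C2: sp
C3: sp2
C4: sp2
C5: sp2
C6: sp3 ✓
C7: sp3 ✓
C8: sp3 ✓
C9: sp3 ✓
C10: sp2
C11: sp2
4 carbons are sp3.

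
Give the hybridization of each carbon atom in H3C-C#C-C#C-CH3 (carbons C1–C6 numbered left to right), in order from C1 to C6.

C1 sp3, C2 sp, C3 sp, C4 sp, C5 sp, C6 sp3

C1 has 4 σ bonds: steric number 4 → sp3.
C2 (2 σ bonds, plus two π bonds) has steric number 2: sp.
C3 is sp: 2 σ bonds, plus two π bonds, 2 electron-density regions.
C4 carries 2 σ bonds, plus two π bonds, giving a steric number of 2, so it is sp.
C5 — 2 σ bonds, plus two π bonds. Steric number 2, so sp.
C6 has 4 σ bonds: steric number 4 → sp3.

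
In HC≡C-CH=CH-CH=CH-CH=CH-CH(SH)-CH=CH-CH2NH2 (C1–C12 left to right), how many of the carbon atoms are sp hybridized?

2

C1: sp ✓
C2: sp ✓
C3: sp2
C4: sp2
C5: sp2
C6: sp2
C7: sp2
C8: sp2
C9: sp3
C10: sp2
C11: sp2
C12: sp3
C1, C2 → 2 sp carbons.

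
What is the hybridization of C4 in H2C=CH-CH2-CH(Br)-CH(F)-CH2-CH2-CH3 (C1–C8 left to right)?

sp^3

C4 is sp3: 4 σ bonds, 4 electron-density regions.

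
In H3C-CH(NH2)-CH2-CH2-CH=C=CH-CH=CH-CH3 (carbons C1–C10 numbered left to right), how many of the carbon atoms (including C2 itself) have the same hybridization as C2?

5

C2 is sp3 (only σ bonds).
C1: sp3 ✓
C2: sp3 ✓
C3: sp3 ✓
C4: sp3 ✓
C5: sp2
C6: sp
C7: sp2
C8: sp2
C9: sp2
C10: sp3 ✓
5 carbons are sp3.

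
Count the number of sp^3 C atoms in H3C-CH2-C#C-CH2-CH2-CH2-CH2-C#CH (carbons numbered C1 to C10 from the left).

6

C1: sp3 ✓
C2: sp3 ✓
C3: sp
C4: sp
C5: sp3 ✓
C6: sp3 ✓
C7: sp3 ✓
C8: sp3 ✓
C9: sp
C10: sp
C1, C2, C5, C6, C7, C8 → 6 sp3 carbons.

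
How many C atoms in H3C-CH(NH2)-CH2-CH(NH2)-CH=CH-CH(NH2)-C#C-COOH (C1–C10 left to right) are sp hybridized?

2

C1: sp3
C2: sp3
C3: sp3
C4: sp3
C5: sp2
C6: sp2
C7: sp3
C8: sp ✓
C9: sp ✓
C10: sp2
C8, C9 → 2 sp carbons.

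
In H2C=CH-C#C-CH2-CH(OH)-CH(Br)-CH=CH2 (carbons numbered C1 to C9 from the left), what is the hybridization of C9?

C9 is sp2: 3 σ bonds, plus one π bond, 3 electron-density regions.

sp2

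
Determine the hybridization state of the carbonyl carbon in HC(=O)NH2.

The carbonyl carbon: 3 σ bonds, plus one π bond — 3 electron domains, sp2.

sp²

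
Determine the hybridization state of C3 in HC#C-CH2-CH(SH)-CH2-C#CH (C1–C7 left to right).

C3 (4 σ bonds) has steric number 4: sp3.

sp3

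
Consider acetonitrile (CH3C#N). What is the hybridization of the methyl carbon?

sp³

The methyl carbon: 4 σ bonds — 4 electron domains, sp3.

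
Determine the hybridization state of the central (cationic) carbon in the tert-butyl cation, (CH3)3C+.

sp²

Three σ bonds and an empty p orbital; no lone pair → steric number 3 → sp2 and planar.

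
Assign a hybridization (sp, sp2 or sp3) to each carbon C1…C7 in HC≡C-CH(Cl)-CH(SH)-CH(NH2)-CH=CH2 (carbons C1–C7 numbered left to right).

C1: 2 σ bonds, plus two π bonds; 2 regions of electron density → sp.
C2: 2 σ bonds, plus two π bonds; 2 regions of electron density → sp.
C3 — 4 σ bonds. Steric number 4, so sp3.
C4 has 4 σ bonds: steric number 4 → sp3.
C5 has 4 σ bonds: steric number 4 → sp3.
C6 — 3 σ bonds, plus one π bond. Steric number 3, so sp2.
C7 — 3 σ bonds, plus one π bond. Steric number 3, so sp2.

C1 sp, C2 sp, C3 sp3, C4 sp3, C5 sp3, C6 sp2, C7 sp2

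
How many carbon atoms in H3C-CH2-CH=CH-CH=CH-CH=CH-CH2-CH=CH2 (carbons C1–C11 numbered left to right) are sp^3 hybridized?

3

C1: sp3 ✓
C2: sp3 ✓
C3: sp2
C4: sp2
C5: sp2
C6: sp2
C7: sp2
C8: sp2
C9: sp3 ✓
C10: sp2
C11: sp2
C1, C2, C9 → 3 sp3 carbons.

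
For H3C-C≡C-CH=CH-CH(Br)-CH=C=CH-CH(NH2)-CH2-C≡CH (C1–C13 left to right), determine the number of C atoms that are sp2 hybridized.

C1: sp3
C2: sp
C3: sp
C4: sp2 ✓
C5: sp2 ✓
C6: sp3
C7: sp2 ✓
C8: sp
C9: sp2 ✓
C10: sp3
C11: sp3
C12: sp
C13: sp
C4, C5, C7, C9 → 4 sp2 carbons.

4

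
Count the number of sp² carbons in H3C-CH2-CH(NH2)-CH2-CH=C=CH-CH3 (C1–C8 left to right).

2

C1: sp3
C2: sp3
C3: sp3
C4: sp3
C5: sp2 ✓
C6: sp
C7: sp2 ✓
C8: sp3
C5, C7 → 2 sp2 carbons.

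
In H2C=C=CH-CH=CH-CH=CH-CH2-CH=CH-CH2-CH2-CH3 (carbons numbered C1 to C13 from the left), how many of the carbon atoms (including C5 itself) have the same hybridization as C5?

8

C5 is sp2 (one π bond).
C1: sp2 ✓
C2: sp
C3: sp2 ✓
C4: sp2 ✓
C5: sp2 ✓
C6: sp2 ✓
C7: sp2 ✓
C8: sp3
C9: sp2 ✓
C10: sp2 ✓
C11: sp3
C12: sp3
C13: sp3
8 carbons are sp2.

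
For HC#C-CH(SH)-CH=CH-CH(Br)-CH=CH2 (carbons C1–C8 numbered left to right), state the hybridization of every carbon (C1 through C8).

C1 sp, C2 sp, C3 sp3, C4 sp2, C5 sp2, C6 sp3, C7 sp2, C8 sp2

C1 — 2 σ bonds, plus two π bonds. Steric number 2, so sp.
C2 is sp: 2 σ bonds, plus two π bonds, 2 electron-density regions.
C3 is sp3: 4 σ bonds, 4 electron-density regions.
C4 is sp2: 3 σ bonds, plus one π bond, 3 electron-density regions.
C5 is sp2: 3 σ bonds, plus one π bond, 3 electron-density regions.
C6 carries 4 σ bonds, giving a steric number of 4, so it is sp3.
C7 — 3 σ bonds, plus one π bond. Steric number 3, so sp2.
C8 — 3 σ bonds, plus one π bond. Steric number 3, so sp2.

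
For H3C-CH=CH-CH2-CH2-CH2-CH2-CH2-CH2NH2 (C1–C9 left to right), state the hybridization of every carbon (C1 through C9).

C1 has 4 σ bonds: steric number 4 → sp3.
C2 carries 3 σ bonds, plus one π bond, giving a steric number of 3, so it is sp2.
C3 (3 σ bonds, plus one π bond) has steric number 3: sp2.
C4 — 4 σ bonds. Steric number 4, so sp3.
C5 is sp3: 4 σ bonds, 4 electron-density regions.
C6 is sp3: 4 σ bonds, 4 electron-density regions.
C7 carries 4 σ bonds, giving a steric number of 4, so it is sp3.
C8 (4 σ bonds) has steric number 4: sp3.
C9 is sp3: 4 σ bonds, 4 electron-density regions.

C1 sp3, C2 sp2, C3 sp2, C4 sp3, C5 sp3, C6 sp3, C7 sp3, C8 sp3, C9 sp3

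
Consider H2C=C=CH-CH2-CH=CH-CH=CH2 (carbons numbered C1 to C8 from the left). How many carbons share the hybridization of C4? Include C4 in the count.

C4 is sp3 (only σ bonds).
C1: sp2
C2: sp
C3: sp2
C4: sp3 ✓
C5: sp2
C6: sp2
C7: sp2
C8: sp2
1 carbon is sp3.

1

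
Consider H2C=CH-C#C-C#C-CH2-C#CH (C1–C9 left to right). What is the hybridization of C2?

sp²

C2 carries 3 σ bonds, plus one π bond, giving a steric number of 3, so it is sp2.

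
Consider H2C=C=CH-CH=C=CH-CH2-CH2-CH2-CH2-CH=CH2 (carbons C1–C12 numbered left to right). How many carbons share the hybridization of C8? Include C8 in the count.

4

C8 is sp3 (only σ bonds).
C1: sp2
C2: sp
C3: sp2
C4: sp2
C5: sp
C6: sp2
C7: sp3 ✓
C8: sp3 ✓
C9: sp3 ✓
C10: sp3 ✓
C11: sp2
C12: sp2
4 carbons are sp3.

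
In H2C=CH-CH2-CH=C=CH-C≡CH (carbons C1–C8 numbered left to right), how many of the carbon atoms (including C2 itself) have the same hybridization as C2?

C2 is sp2 (one π bond).
C1: sp2 ✓
C2: sp2 ✓
C3: sp3
C4: sp2 ✓
C5: sp
C6: sp2 ✓
C7: sp
C8: sp
4 carbons are sp2.

4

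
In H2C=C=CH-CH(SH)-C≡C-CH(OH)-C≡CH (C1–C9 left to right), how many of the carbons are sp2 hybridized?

C1: sp2 ✓
C2: sp
C3: sp2 ✓
C4: sp3
C5: sp
C6: sp
C7: sp3
C8: sp
C9: sp
C1, C3 → 2 sp2 carbons.

2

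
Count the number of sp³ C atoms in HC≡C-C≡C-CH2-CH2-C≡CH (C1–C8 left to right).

2

C1: sp
C2: sp
C3: sp
C4: sp
C5: sp3 ✓
C6: sp3 ✓
C7: sp
C8: sp
C5, C6 → 2 sp3 carbons.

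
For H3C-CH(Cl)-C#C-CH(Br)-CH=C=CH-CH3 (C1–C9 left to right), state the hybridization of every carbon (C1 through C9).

C1 sp3, C2 sp3, C3 sp, C4 sp, C5 sp3, C6 sp2, C7 sp, C8 sp2, C9 sp3

C1 carries 4 σ bonds, giving a steric number of 4, so it is sp3.
C2 — 4 σ bonds. Steric number 4, so sp3.
C3 carries 2 σ bonds, plus two π bonds, giving a steric number of 2, so it is sp.
C4 carries 2 σ bonds, plus two π bonds, giving a steric number of 2, so it is sp.
C5: 4 σ bonds — 4 electron domains, sp3.
C6 is sp2: 3 σ bonds, plus one π bond, 3 electron-density regions.
C7: 2 σ bonds, plus two π bonds — 2 electron domains, sp.
C8 is sp2: 3 σ bonds, plus one π bond, 3 electron-density regions.
C9: 4 σ bonds; 4 regions of electron density → sp3.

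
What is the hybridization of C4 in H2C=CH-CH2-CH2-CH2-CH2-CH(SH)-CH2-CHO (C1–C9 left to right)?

sp^3

C4 is sp3: 4 σ bonds, 4 electron-density regions.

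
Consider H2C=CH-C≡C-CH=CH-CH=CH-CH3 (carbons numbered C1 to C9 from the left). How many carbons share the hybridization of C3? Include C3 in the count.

2

C3 is sp (two π bonds).
C1: sp2
C2: sp2
C3: sp ✓
C4: sp ✓
C5: sp2
C6: sp2
C7: sp2
C8: sp2
C9: sp3
2 carbons are sp.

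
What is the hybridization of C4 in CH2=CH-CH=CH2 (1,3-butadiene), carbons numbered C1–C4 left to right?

C4: 3 σ bonds, plus one π bond; 3 regions of electron density → sp2.

sp2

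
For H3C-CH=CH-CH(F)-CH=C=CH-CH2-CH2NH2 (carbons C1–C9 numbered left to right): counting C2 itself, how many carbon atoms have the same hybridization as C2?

4

C2 is sp2 (one π bond).
C1: sp3
C2: sp2 ✓
C3: sp2 ✓
C4: sp3
C5: sp2 ✓
C6: sp
C7: sp2 ✓
C8: sp3
C9: sp3
4 carbons are sp2.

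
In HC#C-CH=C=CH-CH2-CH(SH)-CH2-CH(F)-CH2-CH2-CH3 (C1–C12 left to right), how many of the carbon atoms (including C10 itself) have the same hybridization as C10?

7

C10 is sp3 (only σ bonds).
C1: sp
C2: sp
C3: sp2
C4: sp
C5: sp2
C6: sp3 ✓
C7: sp3 ✓
C8: sp3 ✓
C9: sp3 ✓
C10: sp3 ✓
C11: sp3 ✓
C12: sp3 ✓
7 carbons are sp3.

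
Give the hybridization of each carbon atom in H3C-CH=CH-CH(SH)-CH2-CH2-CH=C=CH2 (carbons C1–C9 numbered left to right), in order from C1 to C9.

C1 sp3, C2 sp2, C3 sp2, C4 sp3, C5 sp3, C6 sp3, C7 sp2, C8 sp, C9 sp2

C1 carries 4 σ bonds, giving a steric number of 4, so it is sp3.
C2: 3 σ bonds, plus one π bond — 3 electron domains, sp2.
C3 — 3 σ bonds, plus one π bond. Steric number 3, so sp2.
C4 has 4 σ bonds: steric number 4 → sp3.
C5 carries 4 σ bonds, giving a steric number of 4, so it is sp3.
C6: 4 σ bonds; 4 regions of electron density → sp3.
C7 (3 σ bonds, plus one π bond) has steric number 3: sp2.
C8 — 2 σ bonds, plus two π bonds. Steric number 2, so sp.
C9 carries 3 σ bonds, plus one π bond, giving a steric number of 3, so it is sp2.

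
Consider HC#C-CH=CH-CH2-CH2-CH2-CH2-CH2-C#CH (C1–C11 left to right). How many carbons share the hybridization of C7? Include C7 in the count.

C7 is sp3 (only σ bonds).
C1: sp
C2: sp
C3: sp2
C4: sp2
C5: sp3 ✓
C6: sp3 ✓
C7: sp3 ✓
C8: sp3 ✓
C9: sp3 ✓
C10: sp
C11: sp
5 carbons are sp3.

5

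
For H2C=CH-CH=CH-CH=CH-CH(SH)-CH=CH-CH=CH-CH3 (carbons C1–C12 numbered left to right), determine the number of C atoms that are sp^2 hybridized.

C1: sp2 ✓
C2: sp2 ✓
C3: sp2 ✓
C4: sp2 ✓
C5: sp2 ✓
C6: sp2 ✓
C7: sp3
C8: sp2 ✓
C9: sp2 ✓
C10: sp2 ✓
C11: sp2 ✓
C12: sp3
C1, C2, C3, C4, C5, C6, C8, C9, C10, C11 → 10 sp2 carbons.

10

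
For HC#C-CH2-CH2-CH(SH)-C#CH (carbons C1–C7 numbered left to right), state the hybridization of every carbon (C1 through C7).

C1 sp, C2 sp, C3 sp3, C4 sp3, C5 sp3, C6 sp, C7 sp

C1 carries 2 σ bonds, plus two π bonds, giving a steric number of 2, so it is sp.
C2 — 2 σ bonds, plus two π bonds. Steric number 2, so sp.
C3 is sp3: 4 σ bonds, 4 electron-density regions.
C4: 4 σ bonds; 4 regions of electron density → sp3.
C5 has 4 σ bonds: steric number 4 → sp3.
C6 has 2 σ bonds, plus two π bonds: steric number 2 → sp.
C7: 2 σ bonds, plus two π bonds — 2 electron domains, sp.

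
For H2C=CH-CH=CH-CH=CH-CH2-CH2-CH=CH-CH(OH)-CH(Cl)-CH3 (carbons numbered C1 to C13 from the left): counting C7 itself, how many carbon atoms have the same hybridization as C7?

C7 is sp3 (only σ bonds).
C1: sp2
C2: sp2
C3: sp2
C4: sp2
C5: sp2
C6: sp2
C7: sp3 ✓
C8: sp3 ✓
C9: sp2
C10: sp2
C11: sp3 ✓
C12: sp3 ✓
C13: sp3 ✓
5 carbons are sp3.

5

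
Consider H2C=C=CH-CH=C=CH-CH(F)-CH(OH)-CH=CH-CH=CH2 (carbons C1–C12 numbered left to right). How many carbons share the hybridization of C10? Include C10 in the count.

8

C10 is sp2 (one π bond).
C1: sp2 ✓
C2: sp
C3: sp2 ✓
C4: sp2 ✓
C5: sp
C6: sp2 ✓
C7: sp3
C8: sp3
C9: sp2 ✓
C10: sp2 ✓
C11: sp2 ✓
C12: sp2 ✓
8 carbons are sp2.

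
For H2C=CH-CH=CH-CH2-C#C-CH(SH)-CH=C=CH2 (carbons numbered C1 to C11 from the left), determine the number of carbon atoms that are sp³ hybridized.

C1: sp2
C2: sp2
C3: sp2
C4: sp2
C5: sp3 ✓
C6: sp
C7: sp
C8: sp3 ✓
C9: sp2
C10: sp
C11: sp2
C5, C8 → 2 sp3 carbons.

2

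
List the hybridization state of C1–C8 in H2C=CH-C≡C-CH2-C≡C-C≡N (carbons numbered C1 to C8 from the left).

C1 (3 σ bonds, plus one π bond) has steric number 3: sp2.
C2 has 3 σ bonds, plus one π bond: steric number 3 → sp2.
C3 — 2 σ bonds, plus two π bonds. Steric number 2, so sp.
C4 carries 2 σ bonds, plus two π bonds, giving a steric number of 2, so it is sp.
C5 carries 4 σ bonds, giving a steric number of 4, so it is sp3.
C6 is sp: 2 σ bonds, plus two π bonds, 2 electron-density regions.
C7 has 2 σ bonds, plus two π bonds: steric number 2 → sp.
C8 — 2 σ bonds, plus two π bonds. Steric number 2, so sp.

C1 sp2, C2 sp2, C3 sp, C4 sp, C5 sp3, C6 sp, C7 sp, C8 sp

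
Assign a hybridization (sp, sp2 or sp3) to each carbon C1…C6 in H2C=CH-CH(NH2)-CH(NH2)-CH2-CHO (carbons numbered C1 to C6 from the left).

C1 sp2, C2 sp2, C3 sp3, C4 sp3, C5 sp3, C6 sp2

C1 is sp2: 3 σ bonds, plus one π bond, 3 electron-density regions.
C2 carries 3 σ bonds, plus one π bond, giving a steric number of 3, so it is sp2.
C3: 4 σ bonds; 4 regions of electron density → sp3.
C4 carries 4 σ bonds, giving a steric number of 4, so it is sp3.
C5 — 4 σ bonds. Steric number 4, so sp3.
C6 (3 σ bonds, plus one π bond) has steric number 3: sp2.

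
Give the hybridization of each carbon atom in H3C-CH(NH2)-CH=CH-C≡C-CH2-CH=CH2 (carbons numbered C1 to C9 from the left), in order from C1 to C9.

C1: 4 σ bonds — 4 electron domains, sp3.
C2 is sp3: 4 σ bonds, 4 electron-density regions.
C3 (3 σ bonds, plus one π bond) has steric number 3: sp2.
C4: 3 σ bonds, plus one π bond — 3 electron domains, sp2.
C5: 2 σ bonds, plus two π bonds — 2 electron domains, sp.
C6: 2 σ bonds, plus two π bonds; 2 regions of electron density → sp.
C7 is sp3: 4 σ bonds, 4 electron-density regions.
C8: 3 σ bonds, plus one π bond — 3 electron domains, sp2.
C9 is sp2: 3 σ bonds, plus one π bond, 3 electron-density regions.

C1 sp3, C2 sp3, C3 sp2, C4 sp2, C5 sp, C6 sp, C7 sp3, C8 sp2, C9 sp2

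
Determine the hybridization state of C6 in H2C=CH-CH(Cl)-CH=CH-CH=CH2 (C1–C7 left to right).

C6 — 3 σ bonds, plus one π bond. Steric number 3, so sp2.

sp2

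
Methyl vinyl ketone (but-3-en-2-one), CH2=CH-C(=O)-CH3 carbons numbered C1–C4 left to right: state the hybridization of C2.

C2: 3 σ bonds, plus one π bond — 3 electron domains, sp2.

sp^2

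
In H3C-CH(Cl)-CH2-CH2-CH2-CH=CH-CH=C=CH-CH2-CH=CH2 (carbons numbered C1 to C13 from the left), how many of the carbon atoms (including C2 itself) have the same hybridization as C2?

C2 is sp3 (only σ bonds).
C1: sp3 ✓
C2: sp3 ✓
C3: sp3 ✓
C4: sp3 ✓
C5: sp3 ✓
C6: sp2
C7: sp2
C8: sp2
C9: sp
C10: sp2
C11: sp3 ✓
C12: sp2
C13: sp2
6 carbons are sp3.

6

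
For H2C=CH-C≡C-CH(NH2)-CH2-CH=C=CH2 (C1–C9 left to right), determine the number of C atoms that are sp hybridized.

C1: sp2
C2: sp2
C3: sp ✓
C4: sp ✓
C5: sp3
C6: sp3
C7: sp2
C8: sp ✓
C9: sp2
C3, C4, C8 → 3 sp carbons.

3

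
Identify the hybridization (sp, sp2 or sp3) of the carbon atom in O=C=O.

sp

Two σ bonds, two π bonds → steric number 2 → sp.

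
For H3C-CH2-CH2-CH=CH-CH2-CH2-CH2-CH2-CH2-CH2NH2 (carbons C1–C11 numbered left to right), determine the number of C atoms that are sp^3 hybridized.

9

C1: sp3 ✓
C2: sp3 ✓
C3: sp3 ✓
C4: sp2
C5: sp2
C6: sp3 ✓
C7: sp3 ✓
C8: sp3 ✓
C9: sp3 ✓
C10: sp3 ✓
C11: sp3 ✓
C1, C2, C3, C6, C7, C8, C9, C10, C11 → 9 sp3 carbons.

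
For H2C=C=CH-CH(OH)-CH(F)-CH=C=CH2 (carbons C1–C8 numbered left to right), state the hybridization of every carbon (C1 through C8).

C1 has 3 σ bonds, plus one π bond: steric number 3 → sp2.
C2 carries 2 σ bonds, plus two π bonds, giving a steric number of 2, so it is sp.
C3: 3 σ bonds, plus one π bond — 3 electron domains, sp2.
C4 (4 σ bonds) has steric number 4: sp3.
C5: 4 σ bonds — 4 electron domains, sp3.
C6: 3 σ bonds, plus one π bond; 3 regions of electron density → sp2.
C7: 2 σ bonds, plus two π bonds — 2 electron domains, sp.
C8 carries 3 σ bonds, plus one π bond, giving a steric number of 3, so it is sp2.

C1 sp2, C2 sp, C3 sp2, C4 sp3, C5 sp3, C6 sp2, C7 sp, C8 sp2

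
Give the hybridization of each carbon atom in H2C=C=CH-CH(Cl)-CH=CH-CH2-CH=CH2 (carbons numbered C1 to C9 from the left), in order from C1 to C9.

C1: 3 σ bonds, plus one π bond — 3 electron domains, sp2.
C2 is sp: 2 σ bonds, plus two π bonds, 2 electron-density regions.
C3 (3 σ bonds, plus one π bond) has steric number 3: sp2.
C4: 4 σ bonds — 4 electron domains, sp3.
C5 (3 σ bonds, plus one π bond) has steric number 3: sp2.
C6: 3 σ bonds, plus one π bond — 3 electron domains, sp2.
C7 — 4 σ bonds. Steric number 4, so sp3.
C8 is sp2: 3 σ bonds, plus one π bond, 3 electron-density regions.
C9: 3 σ bonds, plus one π bond; 3 regions of electron density → sp2.

C1 sp2, C2 sp, C3 sp2, C4 sp3, C5 sp2, C6 sp2, C7 sp3, C8 sp2, C9 sp2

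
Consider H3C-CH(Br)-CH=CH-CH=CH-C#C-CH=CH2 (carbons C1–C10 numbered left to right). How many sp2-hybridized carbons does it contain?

C1: sp3
C2: sp3
C3: sp2 ✓
C4: sp2 ✓
C5: sp2 ✓
C6: sp2 ✓
C7: sp
C8: sp
C9: sp2 ✓
C10: sp2 ✓
C3, C4, C5, C6, C9, C10 → 6 sp2 carbons.

6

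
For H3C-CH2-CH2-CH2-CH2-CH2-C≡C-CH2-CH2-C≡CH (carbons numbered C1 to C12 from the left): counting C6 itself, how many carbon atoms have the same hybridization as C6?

C6 is sp3 (only σ bonds).
C1: sp3 ✓
C2: sp3 ✓
C3: sp3 ✓
C4: sp3 ✓
C5: sp3 ✓
C6: sp3 ✓
C7: sp
C8: sp
C9: sp3 ✓
C10: sp3 ✓
C11: sp
C12: sp
8 carbons are sp3.

8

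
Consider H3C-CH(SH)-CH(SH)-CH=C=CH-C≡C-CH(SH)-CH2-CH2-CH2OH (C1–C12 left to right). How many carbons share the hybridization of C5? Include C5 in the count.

C5 is sp (two π bonds).
C1: sp3
C2: sp3
C3: sp3
C4: sp2
C5: sp ✓
C6: sp2
C7: sp ✓
C8: sp ✓
C9: sp3
C10: sp3
C11: sp3
C12: sp3
3 carbons are sp.

3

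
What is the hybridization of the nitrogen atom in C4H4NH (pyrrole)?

N has three σ bonds; its lone pair occupies the p orbital and is part of the aromatic π system, so N is sp2 (not the sp3 a naive steric count of 4 would give).

sp²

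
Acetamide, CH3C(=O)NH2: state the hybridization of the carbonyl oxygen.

The carbonyl oxygen has 1 σ bond and 2 lone pairs, plus one π bond: steric number 3 → sp2.

sp²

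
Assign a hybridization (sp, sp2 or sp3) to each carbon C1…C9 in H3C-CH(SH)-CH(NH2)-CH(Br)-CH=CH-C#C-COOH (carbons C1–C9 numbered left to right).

C1 has 4 σ bonds: steric number 4 → sp3.
C2 is sp3: 4 σ bonds, 4 electron-density regions.
C3 has 4 σ bonds: steric number 4 → sp3.
C4 (4 σ bonds) has steric number 4: sp3.
C5: 3 σ bonds, plus one π bond — 3 electron domains, sp2.
C6 has 3 σ bonds, plus one π bond: steric number 3 → sp2.
C7: 2 σ bonds, plus two π bonds — 2 electron domains, sp.
C8: 2 σ bonds, plus two π bonds — 2 electron domains, sp.
C9 is sp2: 3 σ bonds, plus one π bond, 3 electron-density regions.

C1 sp3, C2 sp3, C3 sp3, C4 sp3, C5 sp2, C6 sp2, C7 sp, C8 sp, C9 sp2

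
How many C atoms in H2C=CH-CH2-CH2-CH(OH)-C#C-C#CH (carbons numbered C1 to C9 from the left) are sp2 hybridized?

2

C1: sp2 ✓
C2: sp2 ✓
C3: sp3
C4: sp3
C5: sp3
C6: sp
C7: sp
C8: sp
C9: sp
C1, C2 → 2 sp2 carbons.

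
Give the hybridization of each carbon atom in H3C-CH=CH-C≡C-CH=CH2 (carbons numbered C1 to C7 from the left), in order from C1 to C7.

C1 sp3, C2 sp2, C3 sp2, C4 sp, C5 sp, C6 sp2, C7 sp2

C1: 4 σ bonds — 4 electron domains, sp3.
C2 has 3 σ bonds, plus one π bond: steric number 3 → sp2.
C3: 3 σ bonds, plus one π bond; 3 regions of electron density → sp2.
C4 (2 σ bonds, plus two π bonds) has steric number 2: sp.
C5 is sp: 2 σ bonds, plus two π bonds, 2 electron-density regions.
C6: 3 σ bonds, plus one π bond — 3 electron domains, sp2.
C7 — 3 σ bonds, plus one π bond. Steric number 3, so sp2.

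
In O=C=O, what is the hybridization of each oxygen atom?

sp^2

One σ bond + two lone pairs = steric number 3 → sp2.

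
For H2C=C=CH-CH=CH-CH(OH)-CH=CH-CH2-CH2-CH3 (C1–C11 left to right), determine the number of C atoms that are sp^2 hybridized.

6

C1: sp2 ✓
C2: sp
C3: sp2 ✓
C4: sp2 ✓
C5: sp2 ✓
C6: sp3
C7: sp2 ✓
C8: sp2 ✓
C9: sp3
C10: sp3
C11: sp3
C1, C3, C4, C5, C7, C8 → 6 sp2 carbons.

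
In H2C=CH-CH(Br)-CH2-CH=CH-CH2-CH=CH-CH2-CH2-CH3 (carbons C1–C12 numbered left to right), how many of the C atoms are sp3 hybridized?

6

C1: sp2
C2: sp2
C3: sp3 ✓
C4: sp3 ✓
C5: sp2
C6: sp2
C7: sp3 ✓
C8: sp2
C9: sp2
C10: sp3 ✓
C11: sp3 ✓
C12: sp3 ✓
C3, C4, C7, C10, C11, C12 → 6 sp3 carbons.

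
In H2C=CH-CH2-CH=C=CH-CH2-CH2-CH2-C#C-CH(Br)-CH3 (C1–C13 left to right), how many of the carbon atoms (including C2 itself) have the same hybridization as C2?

4

C2 is sp2 (one π bond).
C1: sp2 ✓
C2: sp2 ✓
C3: sp3
C4: sp2 ✓
C5: sp
C6: sp2 ✓
C7: sp3
C8: sp3
C9: sp3
C10: sp
C11: sp
C12: sp3
C13: sp3
4 carbons are sp2.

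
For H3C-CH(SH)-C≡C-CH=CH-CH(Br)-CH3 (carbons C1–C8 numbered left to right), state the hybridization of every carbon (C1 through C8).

C1 has 4 σ bonds: steric number 4 → sp3.
C2 carries 4 σ bonds, giving a steric number of 4, so it is sp3.
C3: 2 σ bonds, plus two π bonds — 2 electron domains, sp.
C4 has 2 σ bonds, plus two π bonds: steric number 2 → sp.
C5 is sp2: 3 σ bonds, plus one π bond, 3 electron-density regions.
C6: 3 σ bonds, plus one π bond — 3 electron domains, sp2.
C7 is sp3: 4 σ bonds, 4 electron-density regions.
C8: 4 σ bonds — 4 electron domains, sp3.

C1 sp3, C2 sp3, C3 sp, C4 sp, C5 sp2, C6 sp2, C7 sp3, C8 sp3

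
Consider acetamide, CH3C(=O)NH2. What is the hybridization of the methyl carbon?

The methyl carbon — 4 σ bonds. Steric number 4, so sp3.

sp3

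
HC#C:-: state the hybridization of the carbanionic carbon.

sp

One σ bond + one lone pair = steric number 2 → sp.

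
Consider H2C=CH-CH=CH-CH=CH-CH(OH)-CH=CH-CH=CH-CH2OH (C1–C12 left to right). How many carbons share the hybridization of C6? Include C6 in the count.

10

C6 is sp2 (one π bond).
C1: sp2 ✓
C2: sp2 ✓
C3: sp2 ✓
C4: sp2 ✓
C5: sp2 ✓
C6: sp2 ✓
C7: sp3
C8: sp2 ✓
C9: sp2 ✓
C10: sp2 ✓
C11: sp2 ✓
C12: sp3
10 carbons are sp2.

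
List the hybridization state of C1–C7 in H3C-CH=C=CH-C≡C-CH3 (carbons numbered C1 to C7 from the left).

C1 sp3, C2 sp2, C3 sp, C4 sp2, C5 sp, C6 sp, C7 sp3

C1 is sp3: 4 σ bonds, 4 electron-density regions.
C2: 3 σ bonds, plus one π bond — 3 electron domains, sp2.
C3: 2 σ bonds, plus two π bonds; 2 regions of electron density → sp.
C4 (3 σ bonds, plus one π bond) has steric number 3: sp2.
C5 is sp: 2 σ bonds, plus two π bonds, 2 electron-density regions.
C6: 2 σ bonds, plus two π bonds — 2 electron domains, sp.
C7 carries 4 σ bonds, giving a steric number of 4, so it is sp3.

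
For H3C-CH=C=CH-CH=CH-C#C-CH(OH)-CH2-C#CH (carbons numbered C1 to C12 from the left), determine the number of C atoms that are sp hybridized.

5

C1: sp3
C2: sp2
C3: sp ✓
C4: sp2
C5: sp2
C6: sp2
C7: sp ✓
C8: sp ✓
C9: sp3
C10: sp3
C11: sp ✓
C12: sp ✓
C3, C7, C8, C11, C12 → 5 sp carbons.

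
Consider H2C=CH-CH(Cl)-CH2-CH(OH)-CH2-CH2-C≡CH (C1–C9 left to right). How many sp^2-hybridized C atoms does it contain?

2

C1: sp2 ✓
C2: sp2 ✓
C3: sp3
C4: sp3
C5: sp3
C6: sp3
C7: sp3
C8: sp
C9: sp
C1, C2 → 2 sp2 carbons.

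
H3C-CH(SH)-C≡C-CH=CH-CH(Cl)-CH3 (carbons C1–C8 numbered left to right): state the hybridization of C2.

sp³

C2 — 4 σ bonds. Steric number 4, so sp3.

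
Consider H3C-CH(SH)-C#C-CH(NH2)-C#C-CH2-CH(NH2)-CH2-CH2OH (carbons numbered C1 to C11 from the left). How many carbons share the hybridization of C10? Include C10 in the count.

7

C10 is sp3 (only σ bonds).
C1: sp3 ✓
C2: sp3 ✓
C3: sp
C4: sp
C5: sp3 ✓
C6: sp
C7: sp
C8: sp3 ✓
C9: sp3 ✓
C10: sp3 ✓
C11: sp3 ✓
7 carbons are sp3.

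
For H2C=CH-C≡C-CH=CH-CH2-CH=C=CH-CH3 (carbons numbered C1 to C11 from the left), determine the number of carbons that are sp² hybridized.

6

C1: sp2 ✓
C2: sp2 ✓
C3: sp
C4: sp
C5: sp2 ✓
C6: sp2 ✓
C7: sp3
C8: sp2 ✓
C9: sp
C10: sp2 ✓
C11: sp3
C1, C2, C5, C6, C8, C10 → 6 sp2 carbons.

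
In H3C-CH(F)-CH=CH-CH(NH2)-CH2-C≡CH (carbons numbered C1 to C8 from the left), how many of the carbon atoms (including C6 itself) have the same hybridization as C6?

4

C6 is sp3 (only σ bonds).
C1: sp3 ✓
C2: sp3 ✓
C3: sp2
C4: sp2
C5: sp3 ✓
C6: sp3 ✓
C7: sp
C8: sp
4 carbons are sp3.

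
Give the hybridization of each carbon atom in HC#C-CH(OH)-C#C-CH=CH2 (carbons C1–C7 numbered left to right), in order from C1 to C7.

C1: 2 σ bonds, plus two π bonds; 2 regions of electron density → sp.
C2: 2 σ bonds, plus two π bonds — 2 electron domains, sp.
C3: 4 σ bonds; 4 regions of electron density → sp3.
C4 — 2 σ bonds, plus two π bonds. Steric number 2, so sp.
C5 is sp: 2 σ bonds, plus two π bonds, 2 electron-density regions.
C6 (3 σ bonds, plus one π bond) has steric number 3: sp2.
C7 carries 3 σ bonds, plus one π bond, giving a steric number of 3, so it is sp2.

C1 sp, C2 sp, C3 sp3, C4 sp, C5 sp, C6 sp2, C7 sp2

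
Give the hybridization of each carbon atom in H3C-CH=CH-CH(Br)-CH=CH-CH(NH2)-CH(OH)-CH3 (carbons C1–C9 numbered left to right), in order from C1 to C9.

C1: 4 σ bonds; 4 regions of electron density → sp3.
C2: 3 σ bonds, plus one π bond; 3 regions of electron density → sp2.
C3 has 3 σ bonds, plus one π bond: steric number 3 → sp2.
C4 carries 4 σ bonds, giving a steric number of 4, so it is sp3.
C5 (3 σ bonds, plus one π bond) has steric number 3: sp2.
C6: 3 σ bonds, plus one π bond; 3 regions of electron density → sp2.
C7: 4 σ bonds — 4 electron domains, sp3.
C8 — 4 σ bonds. Steric number 4, so sp3.
C9 — 4 σ bonds. Steric number 4, so sp3.

C1 sp3, C2 sp2, C3 sp2, C4 sp3, C5 sp2, C6 sp2, C7 sp3, C8 sp3, C9 sp3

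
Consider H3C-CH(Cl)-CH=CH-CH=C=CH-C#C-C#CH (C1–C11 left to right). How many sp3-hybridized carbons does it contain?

C1: sp3 ✓
C2: sp3 ✓
C3: sp2
C4: sp2
C5: sp2
C6: sp
C7: sp2
C8: sp
C9: sp
C10: sp
C11: sp
C1, C2 → 2 sp3 carbons.

2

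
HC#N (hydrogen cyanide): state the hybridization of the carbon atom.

The carbon atom is sp: 2 σ bonds, plus two π bonds, 2 electron-density regions.

sp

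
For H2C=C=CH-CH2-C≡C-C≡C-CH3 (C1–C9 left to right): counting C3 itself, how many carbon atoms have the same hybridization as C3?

2

C3 is sp2 (one π bond).
C1: sp2 ✓
C2: sp
C3: sp2 ✓
C4: sp3
C5: sp
C6: sp
C7: sp
C8: sp
C9: sp3
2 carbons are sp2.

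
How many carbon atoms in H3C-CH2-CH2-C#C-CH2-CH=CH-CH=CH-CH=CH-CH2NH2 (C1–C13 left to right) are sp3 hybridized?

C1: sp3 ✓
C2: sp3 ✓
C3: sp3 ✓
C4: sp
C5: sp
C6: sp3 ✓
C7: sp2
C8: sp2
C9: sp2
C10: sp2
C11: sp2
C12: sp2
C13: sp3 ✓
C1, C2, C3, C6, C13 → 5 sp3 carbons.

5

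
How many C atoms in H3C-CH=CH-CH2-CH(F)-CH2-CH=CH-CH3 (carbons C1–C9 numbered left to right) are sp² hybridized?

4

C1: sp3
C2: sp2 ✓
C3: sp2 ✓
C4: sp3
C5: sp3
C6: sp3
C7: sp2 ✓
C8: sp2 ✓
C9: sp3
C2, C3, C7, C8 → 4 sp2 carbons.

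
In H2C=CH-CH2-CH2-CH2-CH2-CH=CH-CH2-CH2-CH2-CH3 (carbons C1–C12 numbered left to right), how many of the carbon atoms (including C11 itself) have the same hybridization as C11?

C11 is sp3 (only σ bonds).
C1: sp2
C2: sp2
C3: sp3 ✓
C4: sp3 ✓
C5: sp3 ✓
C6: sp3 ✓
C7: sp2
C8: sp2
C9: sp3 ✓
C10: sp3 ✓
C11: sp3 ✓
C12: sp3 ✓
8 carbons are sp3.

8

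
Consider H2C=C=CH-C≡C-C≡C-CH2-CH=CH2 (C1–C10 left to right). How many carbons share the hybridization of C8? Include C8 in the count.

1

C8 is sp3 (only σ bonds).
C1: sp2
C2: sp
C3: sp2
C4: sp
C5: sp
C6: sp
C7: sp
C8: sp3 ✓
C9: sp2
C10: sp2
1 carbon is sp3.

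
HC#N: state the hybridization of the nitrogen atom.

The nitrogen atom: 1 σ bond and 1 lone pair, plus two π bonds — 2 electron domains, sp.

sp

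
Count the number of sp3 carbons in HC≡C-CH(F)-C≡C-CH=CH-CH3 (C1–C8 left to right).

C1: sp
C2: sp
C3: sp3 ✓
C4: sp
C5: sp
C6: sp2
C7: sp2
C8: sp3 ✓
C3, C8 → 2 sp3 carbons.

2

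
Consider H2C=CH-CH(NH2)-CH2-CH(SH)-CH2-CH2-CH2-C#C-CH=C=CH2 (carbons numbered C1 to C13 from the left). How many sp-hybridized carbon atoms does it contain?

C1: sp2
C2: sp2
C3: sp3
C4: sp3
C5: sp3
C6: sp3
C7: sp3
C8: sp3
C9: sp ✓
C10: sp ✓
C11: sp2
C12: sp ✓
C13: sp2
C9, C10, C12 → 3 sp carbons.

3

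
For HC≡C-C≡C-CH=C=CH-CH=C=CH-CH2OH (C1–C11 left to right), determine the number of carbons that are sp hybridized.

6

C1: sp ✓
C2: sp ✓
C3: sp ✓
C4: sp ✓
C5: sp2
C6: sp ✓
C7: sp2
C8: sp2
C9: sp ✓
C10: sp2
C11: sp3
C1, C2, C3, C4, C6, C9 → 6 sp carbons.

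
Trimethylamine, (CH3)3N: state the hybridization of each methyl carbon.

Each methyl carbon has 4 σ bonds: steric number 4 → sp3.

sp3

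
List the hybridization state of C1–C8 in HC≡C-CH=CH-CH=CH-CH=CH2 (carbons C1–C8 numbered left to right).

C1 sp, C2 sp, C3 sp2, C4 sp2, C5 sp2, C6 sp2, C7 sp2, C8 sp2

C1 is sp: 2 σ bonds, plus two π bonds, 2 electron-density regions.
C2 — 2 σ bonds, plus two π bonds. Steric number 2, so sp.
C3 (3 σ bonds, plus one π bond) has steric number 3: sp2.
C4 — 3 σ bonds, plus one π bond. Steric number 3, so sp2.
C5 (3 σ bonds, plus one π bond) has steric number 3: sp2.
C6 (3 σ bonds, plus one π bond) has steric number 3: sp2.
C7 has 3 σ bonds, plus one π bond: steric number 3 → sp2.
C8 is sp2: 3 σ bonds, plus one π bond, 3 electron-density regions.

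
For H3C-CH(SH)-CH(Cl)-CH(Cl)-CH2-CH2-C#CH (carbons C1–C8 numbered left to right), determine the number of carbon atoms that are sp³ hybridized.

C1: sp3 ✓
C2: sp3 ✓
C3: sp3 ✓
C4: sp3 ✓
C5: sp3 ✓
C6: sp3 ✓
C7: sp
C8: sp
C1, C2, C3, C4, C5, C6 → 6 sp3 carbons.

6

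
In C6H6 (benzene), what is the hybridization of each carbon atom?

sp^2

Every ring carbon has three σ bonds and contributes one p electron to the aromatic π system.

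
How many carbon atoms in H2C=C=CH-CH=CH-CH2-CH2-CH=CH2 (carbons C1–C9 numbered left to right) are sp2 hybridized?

C1: sp2 ✓
C2: sp
C3: sp2 ✓
C4: sp2 ✓
C5: sp2 ✓
C6: sp3
C7: sp3
C8: sp2 ✓
C9: sp2 ✓
C1, C3, C4, C5, C8, C9 → 6 sp2 carbons.

6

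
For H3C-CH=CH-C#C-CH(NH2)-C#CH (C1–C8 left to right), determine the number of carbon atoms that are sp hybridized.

C1: sp3
C2: sp2
C3: sp2
C4: sp ✓
C5: sp ✓
C6: sp3
C7: sp ✓
C8: sp ✓
C4, C5, C7, C8 → 4 sp carbons.

4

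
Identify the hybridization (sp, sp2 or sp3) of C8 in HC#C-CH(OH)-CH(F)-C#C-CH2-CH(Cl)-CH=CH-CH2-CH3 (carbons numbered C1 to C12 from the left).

C8 has 4 σ bonds: steric number 4 → sp3.

sp³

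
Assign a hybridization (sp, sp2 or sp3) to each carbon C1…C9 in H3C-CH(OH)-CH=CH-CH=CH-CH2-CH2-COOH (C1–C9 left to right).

C1 sp3, C2 sp3, C3 sp2, C4 sp2, C5 sp2, C6 sp2, C7 sp3, C8 sp3, C9 sp2

C1: 4 σ bonds — 4 electron domains, sp3.
C2: 4 σ bonds — 4 electron domains, sp3.
C3 carries 3 σ bonds, plus one π bond, giving a steric number of 3, so it is sp2.
C4 (3 σ bonds, plus one π bond) has steric number 3: sp2.
C5 is sp2: 3 σ bonds, plus one π bond, 3 electron-density regions.
C6 carries 3 σ bonds, plus one π bond, giving a steric number of 3, so it is sp2.
C7 — 4 σ bonds. Steric number 4, so sp3.
C8 — 4 σ bonds. Steric number 4, so sp3.
C9 has 3 σ bonds, plus one π bond: steric number 3 → sp2.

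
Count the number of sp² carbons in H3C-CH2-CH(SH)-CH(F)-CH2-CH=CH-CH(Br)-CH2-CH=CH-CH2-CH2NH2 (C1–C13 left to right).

4

C1: sp3
C2: sp3
C3: sp3
C4: sp3
C5: sp3
C6: sp2 ✓
C7: sp2 ✓
C8: sp3
C9: sp3
C10: sp2 ✓
C11: sp2 ✓
C12: sp3
C13: sp3
C6, C7, C10, C11 → 4 sp2 carbons.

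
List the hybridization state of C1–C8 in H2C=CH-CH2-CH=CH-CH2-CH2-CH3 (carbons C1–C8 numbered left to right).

C1 has 3 σ bonds, plus one π bond: steric number 3 → sp2.
C2: 3 σ bonds, plus one π bond — 3 electron domains, sp2.
C3 is sp3: 4 σ bonds, 4 electron-density regions.
C4 (3 σ bonds, plus one π bond) has steric number 3: sp2.
C5 (3 σ bonds, plus one π bond) has steric number 3: sp2.
C6 carries 4 σ bonds, giving a steric number of 4, so it is sp3.
C7 — 4 σ bonds. Steric number 4, so sp3.
C8 — 4 σ bonds. Steric number 4, so sp3.

C1 sp2, C2 sp2, C3 sp3, C4 sp2, C5 sp2, C6 sp3, C7 sp3, C8 sp3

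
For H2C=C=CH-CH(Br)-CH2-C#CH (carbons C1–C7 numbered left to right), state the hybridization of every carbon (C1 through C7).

C1: 3 σ bonds, plus one π bond — 3 electron domains, sp2.
C2: 2 σ bonds, plus two π bonds — 2 electron domains, sp.
C3 — 3 σ bonds, plus one π bond. Steric number 3, so sp2.
C4 carries 4 σ bonds, giving a steric number of 4, so it is sp3.
C5: 4 σ bonds; 4 regions of electron density → sp3.
C6 carries 2 σ bonds, plus two π bonds, giving a steric number of 2, so it is sp.
C7 carries 2 σ bonds, plus two π bonds, giving a steric number of 2, so it is sp.

C1 sp2, C2 sp, C3 sp2, C4 sp3, C5 sp3, C6 sp, C7 sp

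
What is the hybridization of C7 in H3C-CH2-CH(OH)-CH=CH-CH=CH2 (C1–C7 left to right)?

C7 — 3 σ bonds, plus one π bond. Steric number 3, so sp2.

sp^2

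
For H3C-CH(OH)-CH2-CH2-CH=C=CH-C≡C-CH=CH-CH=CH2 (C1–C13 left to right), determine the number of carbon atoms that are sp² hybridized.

6

C1: sp3
C2: sp3
C3: sp3
C4: sp3
C5: sp2 ✓
C6: sp
C7: sp2 ✓
C8: sp
C9: sp
C10: sp2 ✓
C11: sp2 ✓
C12: sp2 ✓
C13: sp2 ✓
C5, C7, C10, C11, C12, C13 → 6 sp2 carbons.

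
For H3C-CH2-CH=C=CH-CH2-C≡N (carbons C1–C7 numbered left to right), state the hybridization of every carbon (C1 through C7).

C1 — 4 σ bonds. Steric number 4, so sp3.
C2 — 4 σ bonds. Steric number 4, so sp3.
C3 has 3 σ bonds, plus one π bond: steric number 3 → sp2.
C4 is sp: 2 σ bonds, plus two π bonds, 2 electron-density regions.
C5 carries 3 σ bonds, plus one π bond, giving a steric number of 3, so it is sp2.
C6: 4 σ bonds; 4 regions of electron density → sp3.
C7 — 2 σ bonds, plus two π bonds. Steric number 2, so sp.

C1 sp3, C2 sp3, C3 sp2, C4 sp, C5 sp2, C6 sp3, C7 sp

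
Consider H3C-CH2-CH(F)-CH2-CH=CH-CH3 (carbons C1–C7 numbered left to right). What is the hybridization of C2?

sp3

C2 — 4 σ bonds. Steric number 4, so sp3.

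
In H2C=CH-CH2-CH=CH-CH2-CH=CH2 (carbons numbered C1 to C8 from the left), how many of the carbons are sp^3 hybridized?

2

C1: sp2
C2: sp2
C3: sp3 ✓
C4: sp2
C5: sp2
C6: sp3 ✓
C7: sp2
C8: sp2
C3, C6 → 2 sp3 carbons.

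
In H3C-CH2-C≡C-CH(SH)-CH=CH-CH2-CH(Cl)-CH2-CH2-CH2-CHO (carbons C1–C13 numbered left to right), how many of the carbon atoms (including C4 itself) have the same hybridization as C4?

2

C4 is sp (two π bonds).
C1: sp3
C2: sp3
C3: sp ✓
C4: sp ✓
C5: sp3
C6: sp2
C7: sp2
C8: sp3
C9: sp3
C10: sp3
C11: sp3
C12: sp3
C13: sp2
2 carbons are sp.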